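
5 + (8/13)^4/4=143829/28561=5.04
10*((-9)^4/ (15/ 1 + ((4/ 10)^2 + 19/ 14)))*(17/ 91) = 18589500/ 25051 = 742.07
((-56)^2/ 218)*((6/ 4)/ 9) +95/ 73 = 88297/ 23871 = 3.70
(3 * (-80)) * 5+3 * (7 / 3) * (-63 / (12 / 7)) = -1457.25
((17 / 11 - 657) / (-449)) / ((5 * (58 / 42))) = 30282 / 143231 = 0.21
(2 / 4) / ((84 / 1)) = 1 / 168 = 0.01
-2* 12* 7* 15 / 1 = -2520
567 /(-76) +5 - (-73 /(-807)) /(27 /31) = -4246531 /1655964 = -2.56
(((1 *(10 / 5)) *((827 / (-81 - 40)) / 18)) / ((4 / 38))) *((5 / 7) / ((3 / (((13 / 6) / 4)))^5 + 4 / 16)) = -58341269090 / 59002338801483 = -0.00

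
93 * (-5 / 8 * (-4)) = 465 / 2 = 232.50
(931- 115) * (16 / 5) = 13056 / 5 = 2611.20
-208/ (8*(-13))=2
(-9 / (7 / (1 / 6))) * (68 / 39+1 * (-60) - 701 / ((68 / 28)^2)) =1996219 / 52598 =37.95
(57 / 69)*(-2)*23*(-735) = 27930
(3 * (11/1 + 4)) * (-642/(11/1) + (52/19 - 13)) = -645435/209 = -3088.21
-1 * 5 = -5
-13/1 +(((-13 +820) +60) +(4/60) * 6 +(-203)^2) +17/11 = 2313572/55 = 42064.95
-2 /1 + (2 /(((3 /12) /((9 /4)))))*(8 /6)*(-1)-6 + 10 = -22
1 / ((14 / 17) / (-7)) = -17 / 2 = -8.50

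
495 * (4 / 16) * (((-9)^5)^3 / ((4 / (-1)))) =101916110386851255 / 16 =6369756899178203.44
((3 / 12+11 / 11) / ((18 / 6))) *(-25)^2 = 3125 / 12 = 260.42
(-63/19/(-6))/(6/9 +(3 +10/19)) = 63/478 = 0.13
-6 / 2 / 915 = -1 / 305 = -0.00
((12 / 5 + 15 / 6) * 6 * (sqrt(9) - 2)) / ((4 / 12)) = 441 / 5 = 88.20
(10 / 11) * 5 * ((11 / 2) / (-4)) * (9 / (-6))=75 / 8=9.38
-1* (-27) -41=-14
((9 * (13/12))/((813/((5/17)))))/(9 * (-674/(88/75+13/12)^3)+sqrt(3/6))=-1651640551216695000000/247160900472332312184453577 - 6258141358738443785 * sqrt(2)/988643601889329248737814308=-0.00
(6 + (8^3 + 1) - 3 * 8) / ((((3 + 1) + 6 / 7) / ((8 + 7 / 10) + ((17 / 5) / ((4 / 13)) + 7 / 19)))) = 5297985 / 2584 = 2050.30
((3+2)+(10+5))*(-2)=-40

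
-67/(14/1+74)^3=-67/681472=-0.00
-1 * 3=-3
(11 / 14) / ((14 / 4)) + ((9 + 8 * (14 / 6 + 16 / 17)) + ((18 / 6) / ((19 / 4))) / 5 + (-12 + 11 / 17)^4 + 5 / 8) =16648.62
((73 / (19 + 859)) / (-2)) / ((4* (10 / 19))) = -1387 / 70240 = -0.02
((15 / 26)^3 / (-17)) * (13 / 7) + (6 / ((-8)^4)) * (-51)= -3940983 / 41187328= -0.10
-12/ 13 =-0.92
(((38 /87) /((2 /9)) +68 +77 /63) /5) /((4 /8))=7432 /261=28.48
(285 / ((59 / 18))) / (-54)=-95 / 59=-1.61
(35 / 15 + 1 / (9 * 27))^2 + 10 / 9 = 388234 / 59049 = 6.57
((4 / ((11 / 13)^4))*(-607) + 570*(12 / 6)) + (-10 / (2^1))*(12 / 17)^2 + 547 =-12913449669 / 4231249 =-3051.92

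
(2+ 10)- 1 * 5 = 7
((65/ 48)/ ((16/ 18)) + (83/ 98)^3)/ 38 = 32090147/ 572244736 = 0.06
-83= -83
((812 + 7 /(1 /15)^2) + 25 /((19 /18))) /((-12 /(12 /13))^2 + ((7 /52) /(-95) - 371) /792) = 14.30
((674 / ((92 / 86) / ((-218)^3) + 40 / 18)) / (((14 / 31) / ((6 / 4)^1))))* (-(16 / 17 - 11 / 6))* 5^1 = 26178940008405 / 5825637877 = 4493.75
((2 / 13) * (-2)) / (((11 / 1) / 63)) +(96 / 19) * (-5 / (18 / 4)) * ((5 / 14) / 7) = -2.05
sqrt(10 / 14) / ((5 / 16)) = 16 * sqrt(35) / 35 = 2.70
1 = 1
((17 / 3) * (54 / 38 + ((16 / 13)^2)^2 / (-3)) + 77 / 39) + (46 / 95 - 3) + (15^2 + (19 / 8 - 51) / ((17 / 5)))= 710296134689 / 3321073080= 213.88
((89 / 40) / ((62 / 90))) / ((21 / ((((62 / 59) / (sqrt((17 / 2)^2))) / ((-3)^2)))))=89 / 42126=0.00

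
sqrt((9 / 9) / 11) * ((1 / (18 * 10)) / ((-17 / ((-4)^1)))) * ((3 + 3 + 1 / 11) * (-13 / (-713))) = 0.00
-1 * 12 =-12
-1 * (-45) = 45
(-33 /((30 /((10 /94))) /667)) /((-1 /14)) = 1092.74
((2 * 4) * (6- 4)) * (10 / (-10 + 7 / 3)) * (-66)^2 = -2090880 / 23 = -90907.83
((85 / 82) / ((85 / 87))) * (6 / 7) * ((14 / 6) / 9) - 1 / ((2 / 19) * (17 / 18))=-20540 / 2091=-9.82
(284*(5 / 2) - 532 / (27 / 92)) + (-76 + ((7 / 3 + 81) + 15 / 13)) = -384083 / 351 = -1094.25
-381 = -381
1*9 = 9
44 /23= 1.91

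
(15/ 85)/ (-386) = -3/ 6562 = -0.00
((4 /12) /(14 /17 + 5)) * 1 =0.06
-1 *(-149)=149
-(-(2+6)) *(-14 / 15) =-7.47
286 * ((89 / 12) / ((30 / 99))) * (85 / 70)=2379949 / 280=8499.82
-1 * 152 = -152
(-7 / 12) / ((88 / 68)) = -119 / 264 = -0.45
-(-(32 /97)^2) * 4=4096 /9409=0.44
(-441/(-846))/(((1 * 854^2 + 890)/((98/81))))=2401/2779894242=0.00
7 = 7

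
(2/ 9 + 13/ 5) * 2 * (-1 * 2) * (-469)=238252/ 45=5294.49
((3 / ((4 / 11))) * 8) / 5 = 66 / 5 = 13.20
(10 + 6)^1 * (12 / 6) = 32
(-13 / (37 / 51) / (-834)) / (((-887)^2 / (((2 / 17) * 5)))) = 65 / 4046352967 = 0.00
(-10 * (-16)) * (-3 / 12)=-40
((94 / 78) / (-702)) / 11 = -47 / 301158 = -0.00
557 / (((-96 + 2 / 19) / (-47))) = 497401 / 1822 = 273.00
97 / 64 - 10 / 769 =73953 / 49216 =1.50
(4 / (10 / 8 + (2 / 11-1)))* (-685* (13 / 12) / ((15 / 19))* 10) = -783640 / 9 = -87071.11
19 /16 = 1.19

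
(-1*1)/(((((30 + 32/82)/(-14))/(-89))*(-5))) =8.20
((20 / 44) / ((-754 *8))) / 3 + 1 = 199051 / 199056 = 1.00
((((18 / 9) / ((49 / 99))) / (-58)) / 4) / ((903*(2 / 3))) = -99 / 3421768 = -0.00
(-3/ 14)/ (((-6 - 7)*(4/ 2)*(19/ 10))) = 15/ 3458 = 0.00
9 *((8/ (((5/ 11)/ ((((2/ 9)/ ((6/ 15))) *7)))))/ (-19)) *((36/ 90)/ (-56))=22/ 95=0.23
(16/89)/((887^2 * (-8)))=-2/70022441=-0.00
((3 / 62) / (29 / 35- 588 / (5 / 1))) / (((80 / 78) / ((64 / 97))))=-3276 / 12289609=-0.00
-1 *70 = -70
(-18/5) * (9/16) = -81/40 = -2.02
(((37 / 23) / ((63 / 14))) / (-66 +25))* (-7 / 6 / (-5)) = -259 / 127305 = -0.00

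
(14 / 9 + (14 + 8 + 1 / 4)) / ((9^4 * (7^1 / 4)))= 857 / 413343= 0.00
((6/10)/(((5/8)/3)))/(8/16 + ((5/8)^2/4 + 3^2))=2048/6825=0.30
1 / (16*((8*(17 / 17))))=1 / 128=0.01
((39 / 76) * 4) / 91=3 / 133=0.02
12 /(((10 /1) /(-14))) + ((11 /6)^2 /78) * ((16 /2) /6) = -176299 /10530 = -16.74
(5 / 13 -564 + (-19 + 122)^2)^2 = 17053748100 / 169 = 100909752.07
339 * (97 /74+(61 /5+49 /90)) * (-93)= -81977206 /185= -443120.03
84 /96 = 7 /8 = 0.88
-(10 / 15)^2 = -4 / 9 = -0.44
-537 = -537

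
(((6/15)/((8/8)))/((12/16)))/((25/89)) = 712/375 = 1.90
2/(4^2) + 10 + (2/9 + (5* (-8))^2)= 115945/72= 1610.35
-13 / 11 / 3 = -13 / 33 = -0.39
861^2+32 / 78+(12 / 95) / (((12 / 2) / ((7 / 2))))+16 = 2746655378 / 3705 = 741337.48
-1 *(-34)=34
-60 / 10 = -6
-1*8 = -8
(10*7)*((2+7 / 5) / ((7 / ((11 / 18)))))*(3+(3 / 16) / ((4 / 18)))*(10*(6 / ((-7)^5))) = -38335 / 134456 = -0.29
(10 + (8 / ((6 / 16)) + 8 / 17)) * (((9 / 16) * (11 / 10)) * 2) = 26763 / 680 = 39.36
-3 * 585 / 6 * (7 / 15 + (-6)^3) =126087 / 2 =63043.50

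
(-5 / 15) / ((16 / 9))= -3 / 16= -0.19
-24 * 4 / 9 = -32 / 3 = -10.67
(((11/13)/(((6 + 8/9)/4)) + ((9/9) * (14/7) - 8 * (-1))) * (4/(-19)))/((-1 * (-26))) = -0.08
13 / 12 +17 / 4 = 16 / 3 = 5.33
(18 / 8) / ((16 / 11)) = 99 / 64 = 1.55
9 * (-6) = -54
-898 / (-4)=449 / 2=224.50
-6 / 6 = -1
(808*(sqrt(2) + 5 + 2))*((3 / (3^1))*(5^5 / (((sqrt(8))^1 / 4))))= 5050000 + 17675000*sqrt(2)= 30046224.71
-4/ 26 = -2/ 13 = -0.15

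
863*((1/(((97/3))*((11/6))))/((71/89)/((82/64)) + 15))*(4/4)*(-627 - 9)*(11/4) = -9012686994/5529679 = -1629.88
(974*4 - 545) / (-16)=-3351 / 16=-209.44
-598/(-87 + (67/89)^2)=2368379/342319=6.92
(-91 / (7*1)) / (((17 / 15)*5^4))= -39 / 2125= -0.02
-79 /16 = -4.94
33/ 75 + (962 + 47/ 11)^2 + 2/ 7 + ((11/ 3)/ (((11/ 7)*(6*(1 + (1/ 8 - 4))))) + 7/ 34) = 139146566914571/ 149029650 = 933683.78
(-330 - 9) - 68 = -407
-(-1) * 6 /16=3 /8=0.38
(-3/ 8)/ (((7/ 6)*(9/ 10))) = -5/ 14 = -0.36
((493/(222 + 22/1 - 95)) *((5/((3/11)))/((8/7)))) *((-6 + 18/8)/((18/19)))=-18031475/85824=-210.10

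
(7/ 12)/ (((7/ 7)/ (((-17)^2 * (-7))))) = -14161/ 12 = -1180.08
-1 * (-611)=611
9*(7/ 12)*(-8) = -42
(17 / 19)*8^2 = 1088 / 19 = 57.26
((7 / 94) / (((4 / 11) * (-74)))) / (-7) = 11 / 27824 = 0.00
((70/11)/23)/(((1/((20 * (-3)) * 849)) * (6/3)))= -1782900/253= -7047.04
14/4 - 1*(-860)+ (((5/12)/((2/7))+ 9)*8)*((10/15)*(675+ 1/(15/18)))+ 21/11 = 38582.34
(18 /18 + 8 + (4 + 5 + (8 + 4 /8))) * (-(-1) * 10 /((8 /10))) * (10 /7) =6625 /14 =473.21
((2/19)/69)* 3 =2/437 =0.00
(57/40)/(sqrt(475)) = 3 * sqrt(19)/200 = 0.07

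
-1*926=-926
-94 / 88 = -47 / 44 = -1.07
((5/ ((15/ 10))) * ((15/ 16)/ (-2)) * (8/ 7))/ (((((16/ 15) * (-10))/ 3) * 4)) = 225/ 1792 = 0.13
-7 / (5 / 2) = -2.80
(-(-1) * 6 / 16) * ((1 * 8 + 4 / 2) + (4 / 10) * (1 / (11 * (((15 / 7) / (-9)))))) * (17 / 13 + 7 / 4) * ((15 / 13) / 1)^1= 968787 / 74360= 13.03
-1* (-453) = 453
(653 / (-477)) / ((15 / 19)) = -12407 / 7155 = -1.73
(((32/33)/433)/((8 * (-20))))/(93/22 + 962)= -2/138064215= -0.00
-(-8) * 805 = 6440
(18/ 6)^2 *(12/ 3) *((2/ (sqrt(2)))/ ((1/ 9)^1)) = 458.21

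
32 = 32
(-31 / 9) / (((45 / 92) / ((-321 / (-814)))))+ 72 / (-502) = -40276102 / 13791195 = -2.92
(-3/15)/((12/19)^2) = -361/720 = -0.50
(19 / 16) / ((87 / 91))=1.24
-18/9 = -2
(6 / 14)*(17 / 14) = 51 / 98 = 0.52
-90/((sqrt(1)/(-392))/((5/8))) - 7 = 22043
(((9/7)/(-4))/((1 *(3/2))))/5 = -3/70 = -0.04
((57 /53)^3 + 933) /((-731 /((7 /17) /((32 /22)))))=-5354866209 /14800755832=-0.36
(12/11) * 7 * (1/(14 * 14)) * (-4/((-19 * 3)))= 4/1463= 0.00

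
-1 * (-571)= 571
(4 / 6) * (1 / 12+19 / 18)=41 / 54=0.76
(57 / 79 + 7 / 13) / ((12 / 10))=3235 / 3081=1.05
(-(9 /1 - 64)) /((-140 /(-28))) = 11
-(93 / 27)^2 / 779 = -961 / 63099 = -0.02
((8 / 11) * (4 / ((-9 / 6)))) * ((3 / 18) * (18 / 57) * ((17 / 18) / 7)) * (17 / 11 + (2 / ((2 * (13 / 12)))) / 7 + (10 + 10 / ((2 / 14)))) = -14825632 / 13180167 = -1.12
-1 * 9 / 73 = -9 / 73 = -0.12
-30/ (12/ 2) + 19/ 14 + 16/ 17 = -643/ 238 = -2.70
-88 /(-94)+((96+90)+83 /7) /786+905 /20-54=-3911029 /517188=-7.56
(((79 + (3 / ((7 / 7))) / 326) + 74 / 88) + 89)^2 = 1466504046049 / 51437584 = 28510.36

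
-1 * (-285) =285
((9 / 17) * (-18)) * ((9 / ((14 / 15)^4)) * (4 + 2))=-110716875 / 163268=-678.13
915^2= 837225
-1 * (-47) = 47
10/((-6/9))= -15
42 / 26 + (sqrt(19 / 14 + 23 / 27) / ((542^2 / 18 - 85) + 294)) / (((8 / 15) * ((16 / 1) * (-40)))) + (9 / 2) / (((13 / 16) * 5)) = 177 / 65 - 3 * sqrt(35070) / 2132666368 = 2.72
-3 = -3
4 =4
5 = 5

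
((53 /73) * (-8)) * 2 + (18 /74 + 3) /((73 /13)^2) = -2270168 /197173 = -11.51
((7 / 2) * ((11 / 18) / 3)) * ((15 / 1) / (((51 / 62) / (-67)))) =-799645 / 918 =-871.07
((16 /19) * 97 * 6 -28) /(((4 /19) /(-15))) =-32925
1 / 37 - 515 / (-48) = 19103 / 1776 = 10.76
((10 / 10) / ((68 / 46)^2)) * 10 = 2645 / 578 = 4.58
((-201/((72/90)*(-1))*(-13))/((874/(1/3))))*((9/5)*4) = -7839/874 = -8.97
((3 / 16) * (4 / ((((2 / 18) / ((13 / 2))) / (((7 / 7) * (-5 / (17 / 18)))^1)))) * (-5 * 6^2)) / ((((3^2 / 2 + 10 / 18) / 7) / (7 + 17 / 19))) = 147622500 / 323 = 457035.60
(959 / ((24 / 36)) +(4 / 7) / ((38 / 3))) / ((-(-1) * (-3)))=-127551 / 266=-479.52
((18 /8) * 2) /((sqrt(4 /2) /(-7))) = -63 * sqrt(2) /4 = -22.27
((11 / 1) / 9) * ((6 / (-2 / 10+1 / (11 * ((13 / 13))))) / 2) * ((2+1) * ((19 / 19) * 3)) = -605 / 2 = -302.50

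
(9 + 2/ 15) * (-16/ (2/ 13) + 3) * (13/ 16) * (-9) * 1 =539643/ 80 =6745.54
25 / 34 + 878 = 29877 / 34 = 878.74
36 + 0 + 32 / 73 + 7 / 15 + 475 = 560536 / 1095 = 511.91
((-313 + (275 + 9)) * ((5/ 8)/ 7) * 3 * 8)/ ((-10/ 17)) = 1479/ 14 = 105.64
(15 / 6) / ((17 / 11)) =55 / 34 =1.62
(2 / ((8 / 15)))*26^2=2535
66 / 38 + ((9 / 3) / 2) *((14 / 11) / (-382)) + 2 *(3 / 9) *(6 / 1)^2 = 2054379 / 79838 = 25.73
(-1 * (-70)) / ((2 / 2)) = 70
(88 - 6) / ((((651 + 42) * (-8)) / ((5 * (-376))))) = 19270 / 693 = 27.81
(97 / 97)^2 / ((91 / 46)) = 46 / 91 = 0.51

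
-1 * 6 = -6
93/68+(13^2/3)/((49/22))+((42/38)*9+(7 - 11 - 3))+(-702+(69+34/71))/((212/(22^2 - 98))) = -801917122291/714684012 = -1122.06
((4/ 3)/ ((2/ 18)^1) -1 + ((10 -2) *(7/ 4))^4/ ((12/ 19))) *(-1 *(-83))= 15148247/ 3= 5049415.67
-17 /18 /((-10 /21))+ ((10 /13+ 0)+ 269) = 211967 /780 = 271.75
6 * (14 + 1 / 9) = 254 / 3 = 84.67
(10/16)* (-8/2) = -5/2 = -2.50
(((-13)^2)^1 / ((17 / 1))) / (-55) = -169 / 935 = -0.18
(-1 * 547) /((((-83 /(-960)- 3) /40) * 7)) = 21004800 /19579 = 1072.82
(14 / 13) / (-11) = -14 / 143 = -0.10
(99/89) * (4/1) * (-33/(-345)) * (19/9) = 9196/10235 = 0.90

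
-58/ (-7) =58/ 7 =8.29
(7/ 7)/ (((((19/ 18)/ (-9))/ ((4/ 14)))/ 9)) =-2916/ 133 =-21.92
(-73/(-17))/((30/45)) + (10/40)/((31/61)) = 6.93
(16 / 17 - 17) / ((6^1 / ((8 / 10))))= -2.14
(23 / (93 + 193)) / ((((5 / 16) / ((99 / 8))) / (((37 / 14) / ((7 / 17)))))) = 130203 / 6370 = 20.44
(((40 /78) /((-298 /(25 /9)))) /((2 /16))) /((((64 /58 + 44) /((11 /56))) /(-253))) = 10088375 /239424822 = 0.04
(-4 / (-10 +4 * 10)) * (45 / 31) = -0.19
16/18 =0.89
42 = 42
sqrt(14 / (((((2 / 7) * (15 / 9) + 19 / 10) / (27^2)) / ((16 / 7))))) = 99.08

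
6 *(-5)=-30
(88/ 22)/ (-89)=-4/ 89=-0.04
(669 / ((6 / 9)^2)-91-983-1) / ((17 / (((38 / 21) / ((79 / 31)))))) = 1013669 / 56406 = 17.97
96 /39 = 2.46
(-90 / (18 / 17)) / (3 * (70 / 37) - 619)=0.14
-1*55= -55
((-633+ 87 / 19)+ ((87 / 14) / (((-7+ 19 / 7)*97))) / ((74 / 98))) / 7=-857080199 / 9546740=-89.78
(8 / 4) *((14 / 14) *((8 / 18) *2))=16 / 9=1.78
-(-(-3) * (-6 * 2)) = 36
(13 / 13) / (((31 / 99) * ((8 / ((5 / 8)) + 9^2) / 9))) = 4455 / 14539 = 0.31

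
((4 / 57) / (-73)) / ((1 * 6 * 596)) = -1 / 3719934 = -0.00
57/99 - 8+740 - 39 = 22888/33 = 693.58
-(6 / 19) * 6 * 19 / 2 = -18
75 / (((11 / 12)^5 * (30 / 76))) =47278080 / 161051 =293.56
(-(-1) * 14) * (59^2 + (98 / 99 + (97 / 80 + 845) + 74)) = 244058101 / 3960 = 61630.83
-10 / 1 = -10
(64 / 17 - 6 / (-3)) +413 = 7119 / 17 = 418.76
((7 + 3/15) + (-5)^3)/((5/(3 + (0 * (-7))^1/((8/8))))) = -1767/25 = -70.68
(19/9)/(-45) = -19/405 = -0.05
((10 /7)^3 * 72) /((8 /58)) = 522000 /343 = 1521.87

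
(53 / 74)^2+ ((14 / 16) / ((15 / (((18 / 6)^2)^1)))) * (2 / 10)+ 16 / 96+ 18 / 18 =1465897 / 821400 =1.78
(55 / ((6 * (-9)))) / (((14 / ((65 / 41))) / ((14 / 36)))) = -3575 / 79704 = -0.04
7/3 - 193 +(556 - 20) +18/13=13522/39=346.72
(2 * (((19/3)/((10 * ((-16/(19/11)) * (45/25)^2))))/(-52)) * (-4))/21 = -1805/11675664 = -0.00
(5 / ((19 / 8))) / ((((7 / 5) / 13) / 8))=20800 / 133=156.39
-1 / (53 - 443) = 1 / 390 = 0.00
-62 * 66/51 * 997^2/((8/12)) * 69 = -140328226566/17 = -8254601562.71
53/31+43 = 44.71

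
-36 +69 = 33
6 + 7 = 13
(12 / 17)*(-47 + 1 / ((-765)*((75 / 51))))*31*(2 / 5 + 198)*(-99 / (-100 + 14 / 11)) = -393502345984 / 1923125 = -204616.10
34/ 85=2/ 5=0.40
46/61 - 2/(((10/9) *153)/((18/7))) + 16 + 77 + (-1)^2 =3438002/36295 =94.72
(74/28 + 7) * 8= 540/7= 77.14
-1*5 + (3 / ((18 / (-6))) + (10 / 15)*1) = -16 / 3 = -5.33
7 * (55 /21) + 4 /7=397 /21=18.90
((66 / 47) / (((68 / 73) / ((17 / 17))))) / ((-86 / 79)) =-190311 / 137428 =-1.38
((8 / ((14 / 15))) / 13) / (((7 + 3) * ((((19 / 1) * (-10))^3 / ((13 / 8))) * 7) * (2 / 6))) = -9 / 1344364000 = -0.00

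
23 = 23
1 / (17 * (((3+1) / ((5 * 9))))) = 45 / 68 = 0.66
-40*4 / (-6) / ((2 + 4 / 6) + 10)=40 / 19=2.11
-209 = -209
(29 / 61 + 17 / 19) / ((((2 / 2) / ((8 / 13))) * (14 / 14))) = 12704 / 15067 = 0.84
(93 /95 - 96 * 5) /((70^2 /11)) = -71511 /66500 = -1.08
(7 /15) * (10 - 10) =0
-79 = -79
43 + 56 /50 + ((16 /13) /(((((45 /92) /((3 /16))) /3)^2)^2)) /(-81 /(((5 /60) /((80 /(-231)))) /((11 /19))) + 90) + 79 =606489402853 /4925700000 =123.13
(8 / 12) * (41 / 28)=41 / 42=0.98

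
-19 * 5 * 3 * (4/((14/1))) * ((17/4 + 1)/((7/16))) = -6840/7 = -977.14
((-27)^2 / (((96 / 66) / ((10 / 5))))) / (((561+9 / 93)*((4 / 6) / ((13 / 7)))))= 248589 / 49952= 4.98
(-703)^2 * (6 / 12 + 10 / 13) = 16308897 / 26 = 627265.27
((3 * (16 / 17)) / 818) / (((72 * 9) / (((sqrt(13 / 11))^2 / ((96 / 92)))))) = 299 / 49560984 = 0.00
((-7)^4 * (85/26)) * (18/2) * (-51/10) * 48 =-224820036/13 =-17293848.92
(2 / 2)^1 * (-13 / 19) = -13 / 19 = -0.68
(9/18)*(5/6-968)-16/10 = -29111/60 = -485.18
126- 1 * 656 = -530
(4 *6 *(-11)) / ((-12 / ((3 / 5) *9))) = 594 / 5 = 118.80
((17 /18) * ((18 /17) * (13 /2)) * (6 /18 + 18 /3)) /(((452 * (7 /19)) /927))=1450137 /6328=229.16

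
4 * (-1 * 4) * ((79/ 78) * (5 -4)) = -632/ 39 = -16.21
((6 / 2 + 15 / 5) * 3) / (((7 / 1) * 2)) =9 / 7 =1.29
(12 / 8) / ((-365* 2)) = -3 / 1460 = -0.00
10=10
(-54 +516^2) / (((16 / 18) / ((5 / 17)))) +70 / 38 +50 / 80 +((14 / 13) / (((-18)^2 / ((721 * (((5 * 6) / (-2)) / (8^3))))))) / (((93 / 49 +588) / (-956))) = 14779175899214011 / 167784784128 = 88084.13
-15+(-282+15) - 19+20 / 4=-296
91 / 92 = 0.99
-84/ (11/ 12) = -1008/ 11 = -91.64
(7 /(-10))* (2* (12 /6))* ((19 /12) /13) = -133 /390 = -0.34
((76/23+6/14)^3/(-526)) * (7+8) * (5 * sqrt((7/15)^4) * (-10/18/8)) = 1085409005/9676561104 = 0.11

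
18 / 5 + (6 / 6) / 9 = 167 / 45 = 3.71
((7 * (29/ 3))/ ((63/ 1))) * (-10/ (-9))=290/ 243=1.19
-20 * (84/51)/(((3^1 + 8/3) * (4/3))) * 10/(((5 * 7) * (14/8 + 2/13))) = -2080/3179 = -0.65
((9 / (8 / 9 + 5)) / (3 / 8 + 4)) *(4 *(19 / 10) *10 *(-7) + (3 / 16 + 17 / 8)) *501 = -68784795 / 742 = -92701.88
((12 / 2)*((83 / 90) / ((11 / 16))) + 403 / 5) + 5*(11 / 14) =213853 / 2310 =92.58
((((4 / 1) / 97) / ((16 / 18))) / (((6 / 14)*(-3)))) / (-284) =7 / 55096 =0.00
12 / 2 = 6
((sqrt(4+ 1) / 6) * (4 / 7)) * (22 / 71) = 44 * sqrt(5) / 1491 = 0.07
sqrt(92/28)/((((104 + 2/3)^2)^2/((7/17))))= 81 *sqrt(161)/165259910672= 0.00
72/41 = 1.76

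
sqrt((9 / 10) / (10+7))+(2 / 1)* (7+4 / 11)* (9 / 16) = 3* sqrt(170) / 170+729 / 88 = 8.51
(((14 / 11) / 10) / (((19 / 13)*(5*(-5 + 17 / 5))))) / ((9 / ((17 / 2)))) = -1547 / 150480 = -0.01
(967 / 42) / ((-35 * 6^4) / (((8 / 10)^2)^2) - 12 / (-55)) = -425480 / 2046511593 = -0.00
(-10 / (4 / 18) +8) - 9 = -46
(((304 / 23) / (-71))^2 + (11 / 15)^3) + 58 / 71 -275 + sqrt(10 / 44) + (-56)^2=sqrt(110) / 22 + 25760429089184 / 9000075375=2862.72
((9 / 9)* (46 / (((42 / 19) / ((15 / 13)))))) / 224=2185 / 20384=0.11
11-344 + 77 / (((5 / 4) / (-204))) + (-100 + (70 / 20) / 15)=-77995 / 6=-12999.17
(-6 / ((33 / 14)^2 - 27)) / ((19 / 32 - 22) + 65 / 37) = -464128 / 32594265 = -0.01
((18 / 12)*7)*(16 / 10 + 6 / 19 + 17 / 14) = 12489 / 380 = 32.87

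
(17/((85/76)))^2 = 5776/25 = 231.04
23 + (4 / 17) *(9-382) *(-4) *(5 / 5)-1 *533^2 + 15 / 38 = -183279597 / 646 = -283714.55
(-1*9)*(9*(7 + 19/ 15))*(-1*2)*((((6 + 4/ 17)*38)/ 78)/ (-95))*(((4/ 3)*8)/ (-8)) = 315456/ 5525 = 57.10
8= 8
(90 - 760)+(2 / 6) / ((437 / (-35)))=-878405 / 1311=-670.03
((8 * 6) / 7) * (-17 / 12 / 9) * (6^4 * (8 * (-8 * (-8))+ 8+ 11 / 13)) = -66301632 / 91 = -728589.36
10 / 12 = 5 / 6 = 0.83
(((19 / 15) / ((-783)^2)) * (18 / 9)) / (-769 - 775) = -19 / 7099570620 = -0.00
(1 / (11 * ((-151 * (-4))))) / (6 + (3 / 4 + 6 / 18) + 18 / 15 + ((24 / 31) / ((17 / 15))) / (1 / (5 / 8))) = 7905 / 457470959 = 0.00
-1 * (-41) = 41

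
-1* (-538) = 538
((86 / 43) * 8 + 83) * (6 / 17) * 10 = 5940 / 17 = 349.41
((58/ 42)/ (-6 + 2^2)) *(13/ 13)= -29/ 42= -0.69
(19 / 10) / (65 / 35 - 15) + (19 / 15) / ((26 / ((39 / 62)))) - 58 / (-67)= 1436477 / 1910840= 0.75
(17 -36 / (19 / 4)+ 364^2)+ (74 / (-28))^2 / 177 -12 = 87332799511 / 659148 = 132493.46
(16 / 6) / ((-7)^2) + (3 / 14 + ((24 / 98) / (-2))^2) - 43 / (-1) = 623545 / 14406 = 43.28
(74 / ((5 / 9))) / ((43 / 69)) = 213.74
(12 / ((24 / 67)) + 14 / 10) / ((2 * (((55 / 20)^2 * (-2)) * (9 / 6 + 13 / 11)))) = -1396 / 3245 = -0.43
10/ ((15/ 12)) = 8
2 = 2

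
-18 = -18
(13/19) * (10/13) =10/19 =0.53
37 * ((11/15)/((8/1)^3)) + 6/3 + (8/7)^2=1264103/376320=3.36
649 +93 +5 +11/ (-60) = 44809/ 60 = 746.82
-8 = -8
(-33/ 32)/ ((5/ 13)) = -429/ 160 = -2.68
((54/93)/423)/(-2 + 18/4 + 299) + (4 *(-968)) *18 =-69696.00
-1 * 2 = -2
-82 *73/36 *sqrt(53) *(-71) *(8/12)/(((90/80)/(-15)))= -8500120 *sqrt(53)/81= -763972.93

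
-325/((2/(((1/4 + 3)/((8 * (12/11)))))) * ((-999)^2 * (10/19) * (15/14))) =-247247/2299394304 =-0.00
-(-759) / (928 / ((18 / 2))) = 6831 / 928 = 7.36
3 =3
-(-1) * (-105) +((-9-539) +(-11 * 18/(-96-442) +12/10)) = -876176/1345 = -651.43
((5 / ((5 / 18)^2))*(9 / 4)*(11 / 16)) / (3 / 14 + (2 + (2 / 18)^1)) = 505197 / 11720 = 43.11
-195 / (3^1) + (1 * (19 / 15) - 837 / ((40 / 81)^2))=-16780591 / 4800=-3495.96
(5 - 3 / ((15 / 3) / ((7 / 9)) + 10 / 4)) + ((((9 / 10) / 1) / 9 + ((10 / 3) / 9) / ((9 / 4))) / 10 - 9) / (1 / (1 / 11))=3.85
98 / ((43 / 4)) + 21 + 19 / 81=105712 / 3483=30.35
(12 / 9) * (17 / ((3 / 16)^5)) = 71303168 / 729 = 97809.56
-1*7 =-7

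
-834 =-834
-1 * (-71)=71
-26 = -26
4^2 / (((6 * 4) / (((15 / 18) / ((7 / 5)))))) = 25 / 63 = 0.40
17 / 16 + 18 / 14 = 263 / 112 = 2.35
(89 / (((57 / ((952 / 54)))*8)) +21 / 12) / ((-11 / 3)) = -2905 / 2052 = -1.42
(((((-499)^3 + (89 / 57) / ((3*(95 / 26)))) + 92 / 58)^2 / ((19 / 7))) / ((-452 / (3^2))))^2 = 12826363706754210396842200000.00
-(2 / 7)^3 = -8 / 343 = -0.02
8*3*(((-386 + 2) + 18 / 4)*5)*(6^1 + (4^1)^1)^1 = -455400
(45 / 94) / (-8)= -45 / 752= -0.06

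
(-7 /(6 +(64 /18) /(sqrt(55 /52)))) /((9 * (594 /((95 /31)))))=-3325 /3321092 +5320 * sqrt(715) /246591081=-0.00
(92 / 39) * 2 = 184 / 39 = 4.72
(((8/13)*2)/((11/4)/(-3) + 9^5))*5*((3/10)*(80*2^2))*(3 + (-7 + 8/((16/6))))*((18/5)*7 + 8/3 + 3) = -2844672/9211501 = -0.31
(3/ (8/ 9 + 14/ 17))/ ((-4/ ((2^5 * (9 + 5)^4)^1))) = -70531776/ 131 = -538410.50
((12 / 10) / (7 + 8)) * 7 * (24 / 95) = 336 / 2375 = 0.14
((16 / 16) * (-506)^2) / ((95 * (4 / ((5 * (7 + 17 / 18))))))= 9153287 / 342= 26764.00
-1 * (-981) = 981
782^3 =478211768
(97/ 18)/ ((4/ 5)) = 6.74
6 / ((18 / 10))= 10 / 3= 3.33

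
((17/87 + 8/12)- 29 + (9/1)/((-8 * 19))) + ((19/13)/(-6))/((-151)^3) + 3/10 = -82559441087537/2959422961560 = -27.90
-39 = -39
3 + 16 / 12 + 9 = 40 / 3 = 13.33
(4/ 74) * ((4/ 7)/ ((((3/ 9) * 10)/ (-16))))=-192/ 1295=-0.15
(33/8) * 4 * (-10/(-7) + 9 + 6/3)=2871/14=205.07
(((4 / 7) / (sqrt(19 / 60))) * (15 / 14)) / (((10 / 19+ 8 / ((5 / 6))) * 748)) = 75 * sqrt(285) / 8814806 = 0.00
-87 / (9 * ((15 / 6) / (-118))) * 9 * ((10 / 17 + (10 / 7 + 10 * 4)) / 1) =20532000 / 119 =172537.82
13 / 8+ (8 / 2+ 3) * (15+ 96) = 778.62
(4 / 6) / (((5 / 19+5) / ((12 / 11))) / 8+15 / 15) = 304 / 731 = 0.42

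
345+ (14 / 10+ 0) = 1732 / 5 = 346.40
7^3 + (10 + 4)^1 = 357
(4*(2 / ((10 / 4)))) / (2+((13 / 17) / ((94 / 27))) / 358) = 9153344 / 5722595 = 1.60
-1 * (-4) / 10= 2 / 5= 0.40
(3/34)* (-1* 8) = -12/17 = -0.71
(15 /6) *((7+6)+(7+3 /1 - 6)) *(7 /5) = 119 /2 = 59.50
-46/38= -23/19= -1.21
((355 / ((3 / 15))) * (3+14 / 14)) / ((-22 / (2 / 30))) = -710 / 33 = -21.52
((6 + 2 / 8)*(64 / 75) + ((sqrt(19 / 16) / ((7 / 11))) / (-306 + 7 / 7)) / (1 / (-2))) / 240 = 11*sqrt(19) / 1024800 + 1 / 45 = 0.02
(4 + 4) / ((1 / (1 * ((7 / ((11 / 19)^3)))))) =384104 / 1331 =288.58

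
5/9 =0.56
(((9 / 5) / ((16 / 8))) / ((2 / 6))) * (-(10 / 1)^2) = -270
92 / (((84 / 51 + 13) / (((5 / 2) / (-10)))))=-391 / 249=-1.57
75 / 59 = 1.27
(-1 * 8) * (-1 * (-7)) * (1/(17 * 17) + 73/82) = -593012/11849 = -50.05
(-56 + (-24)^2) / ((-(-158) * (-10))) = -26 / 79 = -0.33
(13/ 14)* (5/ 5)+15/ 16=209/ 112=1.87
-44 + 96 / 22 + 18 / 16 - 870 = -79949 / 88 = -908.51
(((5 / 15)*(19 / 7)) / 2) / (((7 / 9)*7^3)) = 57 / 33614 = 0.00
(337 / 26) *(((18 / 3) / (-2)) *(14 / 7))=-1011 / 13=-77.77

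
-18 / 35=-0.51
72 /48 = 3 /2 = 1.50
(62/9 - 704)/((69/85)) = -533290/621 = -858.76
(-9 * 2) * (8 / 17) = -144 / 17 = -8.47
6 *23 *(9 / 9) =138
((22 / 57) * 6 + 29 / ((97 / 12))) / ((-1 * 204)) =-160 / 5529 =-0.03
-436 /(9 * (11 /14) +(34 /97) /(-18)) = -61.83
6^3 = 216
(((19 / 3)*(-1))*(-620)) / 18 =5890 / 27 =218.15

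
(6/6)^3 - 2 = -1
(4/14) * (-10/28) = -5/49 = -0.10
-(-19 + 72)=-53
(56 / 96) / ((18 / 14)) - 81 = -8699 / 108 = -80.55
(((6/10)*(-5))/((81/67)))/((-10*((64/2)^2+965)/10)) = 67/53703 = 0.00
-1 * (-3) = 3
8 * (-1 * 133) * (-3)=3192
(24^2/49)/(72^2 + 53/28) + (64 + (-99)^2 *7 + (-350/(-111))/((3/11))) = 23247183467687/338472855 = 68682.56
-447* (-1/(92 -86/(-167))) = 24883/5150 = 4.83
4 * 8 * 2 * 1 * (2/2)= 64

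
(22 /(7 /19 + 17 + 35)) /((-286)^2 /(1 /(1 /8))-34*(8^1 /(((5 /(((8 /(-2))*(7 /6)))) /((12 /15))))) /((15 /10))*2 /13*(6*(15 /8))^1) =10868 /270570151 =0.00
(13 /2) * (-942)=-6123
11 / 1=11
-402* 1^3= -402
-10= -10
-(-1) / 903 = 1 / 903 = 0.00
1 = 1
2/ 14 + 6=43/ 7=6.14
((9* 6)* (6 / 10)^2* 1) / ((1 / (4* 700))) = 54432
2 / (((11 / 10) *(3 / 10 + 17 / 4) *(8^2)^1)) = 25 / 4004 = 0.01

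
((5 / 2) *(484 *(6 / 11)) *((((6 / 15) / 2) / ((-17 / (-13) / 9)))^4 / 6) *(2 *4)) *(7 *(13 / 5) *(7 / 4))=5252131072188 / 52200625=100614.33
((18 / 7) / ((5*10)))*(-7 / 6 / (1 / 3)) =-9 / 50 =-0.18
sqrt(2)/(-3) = -sqrt(2)/3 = -0.47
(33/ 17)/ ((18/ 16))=88/ 51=1.73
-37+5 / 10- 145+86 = -95.50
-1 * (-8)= 8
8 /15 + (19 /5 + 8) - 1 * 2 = 31 /3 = 10.33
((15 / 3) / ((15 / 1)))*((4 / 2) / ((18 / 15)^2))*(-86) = -1075 / 27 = -39.81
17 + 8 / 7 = 127 / 7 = 18.14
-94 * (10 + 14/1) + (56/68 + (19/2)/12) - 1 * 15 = -925909/408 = -2269.38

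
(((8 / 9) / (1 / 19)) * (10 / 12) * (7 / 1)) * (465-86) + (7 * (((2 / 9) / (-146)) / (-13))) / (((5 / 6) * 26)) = 62187115963 / 1665495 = 37338.52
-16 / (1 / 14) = -224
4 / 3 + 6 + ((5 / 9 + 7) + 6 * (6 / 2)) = 296 / 9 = 32.89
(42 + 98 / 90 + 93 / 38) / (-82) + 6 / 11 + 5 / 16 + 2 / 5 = 4335029 / 6169680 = 0.70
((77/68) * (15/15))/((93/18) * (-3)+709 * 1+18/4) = 0.00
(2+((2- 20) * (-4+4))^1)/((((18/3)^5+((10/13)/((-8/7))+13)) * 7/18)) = 1872/2834951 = 0.00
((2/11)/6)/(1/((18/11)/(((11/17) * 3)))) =34/1331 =0.03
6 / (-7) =-6 / 7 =-0.86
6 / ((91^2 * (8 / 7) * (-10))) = -3 / 47320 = -0.00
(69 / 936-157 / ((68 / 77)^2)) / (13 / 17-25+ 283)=-36289973 / 46664592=-0.78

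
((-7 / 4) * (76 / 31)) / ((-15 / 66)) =2926 / 155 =18.88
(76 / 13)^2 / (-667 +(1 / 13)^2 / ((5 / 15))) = -361 / 7045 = -0.05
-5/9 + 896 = 8059/9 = 895.44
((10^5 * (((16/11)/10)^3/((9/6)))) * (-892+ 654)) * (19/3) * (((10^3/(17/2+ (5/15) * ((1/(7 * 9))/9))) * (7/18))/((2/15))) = -4084125696000000/38491189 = -106105469.90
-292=-292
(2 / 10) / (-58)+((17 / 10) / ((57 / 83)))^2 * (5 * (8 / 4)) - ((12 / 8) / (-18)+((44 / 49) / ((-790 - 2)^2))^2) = 313446084419504347 / 5108492184009984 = 61.36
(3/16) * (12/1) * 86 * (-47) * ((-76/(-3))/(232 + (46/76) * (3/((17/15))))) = -148834524/150907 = -986.27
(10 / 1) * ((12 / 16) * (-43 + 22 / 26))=-4110 / 13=-316.15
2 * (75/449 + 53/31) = 52244/13919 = 3.75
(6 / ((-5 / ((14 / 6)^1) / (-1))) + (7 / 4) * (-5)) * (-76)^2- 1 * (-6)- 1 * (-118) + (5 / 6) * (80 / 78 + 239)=-39830519 / 1170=-34043.18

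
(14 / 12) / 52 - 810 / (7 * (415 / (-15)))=762227 / 181272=4.20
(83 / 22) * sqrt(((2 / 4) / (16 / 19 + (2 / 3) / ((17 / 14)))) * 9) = 249 * sqrt(653106) / 29656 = 6.79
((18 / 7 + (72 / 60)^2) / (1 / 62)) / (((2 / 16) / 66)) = 22980672 / 175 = 131318.13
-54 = -54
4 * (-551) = -2204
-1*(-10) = 10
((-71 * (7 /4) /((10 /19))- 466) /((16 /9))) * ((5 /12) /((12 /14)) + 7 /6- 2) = 137.12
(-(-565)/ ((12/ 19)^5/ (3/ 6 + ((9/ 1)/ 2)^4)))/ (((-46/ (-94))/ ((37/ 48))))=15981417472509085/ 4395368448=3635967.65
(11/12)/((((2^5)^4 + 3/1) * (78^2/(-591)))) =-2167/25518218544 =-0.00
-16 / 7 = -2.29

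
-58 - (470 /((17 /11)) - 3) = -6105 /17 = -359.12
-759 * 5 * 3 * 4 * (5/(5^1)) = -45540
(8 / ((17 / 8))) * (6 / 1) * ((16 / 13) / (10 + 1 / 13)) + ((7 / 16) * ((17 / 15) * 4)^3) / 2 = 173913514 / 7516125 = 23.14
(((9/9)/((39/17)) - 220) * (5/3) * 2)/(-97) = 85630/11349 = 7.55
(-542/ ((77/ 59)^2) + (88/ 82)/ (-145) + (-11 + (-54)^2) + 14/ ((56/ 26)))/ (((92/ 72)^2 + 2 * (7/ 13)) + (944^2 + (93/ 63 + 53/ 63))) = 385008689647998/ 132302518163352845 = 0.00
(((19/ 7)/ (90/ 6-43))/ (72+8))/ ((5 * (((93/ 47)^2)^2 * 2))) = -92713939/ 11729455516800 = -0.00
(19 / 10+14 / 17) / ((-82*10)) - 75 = -10455463 / 139400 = -75.00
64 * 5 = 320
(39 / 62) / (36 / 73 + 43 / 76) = 108186 / 182125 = 0.59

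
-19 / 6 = -3.17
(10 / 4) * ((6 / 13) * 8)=9.23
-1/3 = -0.33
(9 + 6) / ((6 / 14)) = 35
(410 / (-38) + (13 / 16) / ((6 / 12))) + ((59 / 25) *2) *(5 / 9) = -44749 / 6840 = -6.54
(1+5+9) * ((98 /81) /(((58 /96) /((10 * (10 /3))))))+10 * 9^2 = 1418230 /783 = 1811.28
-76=-76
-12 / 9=-1.33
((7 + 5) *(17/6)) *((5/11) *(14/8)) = 595/22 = 27.05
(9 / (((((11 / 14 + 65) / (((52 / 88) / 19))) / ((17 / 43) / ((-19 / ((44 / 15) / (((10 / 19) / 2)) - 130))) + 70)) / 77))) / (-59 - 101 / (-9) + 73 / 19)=-2314457964 / 4282734425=-0.54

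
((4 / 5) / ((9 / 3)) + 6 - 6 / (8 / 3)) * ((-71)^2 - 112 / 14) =1212953 / 60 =20215.88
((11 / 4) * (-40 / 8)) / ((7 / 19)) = -1045 / 28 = -37.32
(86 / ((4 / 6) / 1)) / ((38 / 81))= 10449 / 38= 274.97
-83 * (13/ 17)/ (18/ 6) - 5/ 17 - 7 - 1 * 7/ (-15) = -7136/ 255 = -27.98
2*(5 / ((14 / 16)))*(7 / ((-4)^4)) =5 / 16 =0.31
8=8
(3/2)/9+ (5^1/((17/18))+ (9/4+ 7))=3001/204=14.71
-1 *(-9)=9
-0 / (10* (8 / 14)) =0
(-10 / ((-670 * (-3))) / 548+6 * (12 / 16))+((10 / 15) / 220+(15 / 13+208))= 5608907263 / 26251940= 213.66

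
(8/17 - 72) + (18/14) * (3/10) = -84661/1190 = -71.14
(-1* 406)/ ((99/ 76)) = -30856/ 99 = -311.68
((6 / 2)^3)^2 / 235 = 3.10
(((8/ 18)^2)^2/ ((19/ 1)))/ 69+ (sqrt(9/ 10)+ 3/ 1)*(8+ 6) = 21*sqrt(10)/ 5+ 361262038/ 8601471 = 55.28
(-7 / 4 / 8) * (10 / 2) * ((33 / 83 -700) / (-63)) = -290335 / 23904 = -12.15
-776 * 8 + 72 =-6136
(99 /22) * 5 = 45 /2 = 22.50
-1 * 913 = -913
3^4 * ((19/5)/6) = 513/10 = 51.30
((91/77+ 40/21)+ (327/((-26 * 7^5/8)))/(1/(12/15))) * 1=111101689/36051015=3.08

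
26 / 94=13 / 47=0.28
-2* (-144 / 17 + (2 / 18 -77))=26120 / 153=170.72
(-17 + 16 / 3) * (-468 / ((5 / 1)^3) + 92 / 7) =-8224 / 75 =-109.65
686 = 686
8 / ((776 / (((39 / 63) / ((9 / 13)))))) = 169 / 18333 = 0.01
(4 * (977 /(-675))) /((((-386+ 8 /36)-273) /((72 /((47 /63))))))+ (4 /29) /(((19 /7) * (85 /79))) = 8347234516 /9322272575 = 0.90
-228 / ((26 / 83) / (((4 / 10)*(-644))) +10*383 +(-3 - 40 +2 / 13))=-158431728 / 2631601471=-0.06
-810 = -810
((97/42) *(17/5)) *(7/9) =1649/270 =6.11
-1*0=0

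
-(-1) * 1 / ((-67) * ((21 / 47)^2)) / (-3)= 2209 / 88641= 0.02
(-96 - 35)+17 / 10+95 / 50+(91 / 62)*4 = -18837 / 155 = -121.53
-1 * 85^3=-614125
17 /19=0.89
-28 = -28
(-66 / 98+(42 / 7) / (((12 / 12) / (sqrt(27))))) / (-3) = 11 / 49 - 6*sqrt(3) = -10.17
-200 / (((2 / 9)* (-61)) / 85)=76500 / 61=1254.10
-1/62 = -0.02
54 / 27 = 2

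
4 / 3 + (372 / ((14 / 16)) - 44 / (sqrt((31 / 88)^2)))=196324 / 651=301.57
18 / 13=1.38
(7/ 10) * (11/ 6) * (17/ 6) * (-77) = -100793/ 360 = -279.98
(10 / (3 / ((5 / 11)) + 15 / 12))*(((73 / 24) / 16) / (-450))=-73 / 135648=-0.00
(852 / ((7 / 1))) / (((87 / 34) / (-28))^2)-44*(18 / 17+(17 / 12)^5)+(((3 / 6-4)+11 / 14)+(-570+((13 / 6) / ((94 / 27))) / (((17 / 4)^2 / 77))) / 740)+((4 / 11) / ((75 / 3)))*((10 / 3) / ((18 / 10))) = 144480903120668227279 / 10122793766426880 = 14272.83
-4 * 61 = -244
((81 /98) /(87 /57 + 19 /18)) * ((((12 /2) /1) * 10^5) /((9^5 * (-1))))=-3800000 /1168209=-3.25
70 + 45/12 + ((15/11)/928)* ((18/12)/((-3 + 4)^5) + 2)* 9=1506625/20416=73.80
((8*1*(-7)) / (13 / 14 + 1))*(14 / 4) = -2744 / 27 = -101.63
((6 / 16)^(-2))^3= 262144 / 729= 359.59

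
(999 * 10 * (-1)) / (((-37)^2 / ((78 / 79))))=-21060 / 2923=-7.20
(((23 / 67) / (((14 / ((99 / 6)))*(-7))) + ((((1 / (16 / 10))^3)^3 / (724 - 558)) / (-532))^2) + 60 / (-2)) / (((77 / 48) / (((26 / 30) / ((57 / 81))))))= -99311212329326694342228220443819 / 4303564902907290322786456698880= -23.08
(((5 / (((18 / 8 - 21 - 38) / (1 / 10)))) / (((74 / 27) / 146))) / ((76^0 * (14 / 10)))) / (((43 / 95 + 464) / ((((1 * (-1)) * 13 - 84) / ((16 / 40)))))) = 454069125 / 2594123539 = 0.18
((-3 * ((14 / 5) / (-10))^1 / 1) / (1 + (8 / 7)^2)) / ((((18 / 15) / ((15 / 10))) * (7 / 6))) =441 / 1130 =0.39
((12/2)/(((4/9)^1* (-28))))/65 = -27/3640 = -0.01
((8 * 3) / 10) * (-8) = -96 / 5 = -19.20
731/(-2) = -731/2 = -365.50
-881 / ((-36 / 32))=7048 / 9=783.11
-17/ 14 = -1.21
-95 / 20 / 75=-19 / 300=-0.06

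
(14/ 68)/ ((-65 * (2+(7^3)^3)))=-7/ 89181475890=-0.00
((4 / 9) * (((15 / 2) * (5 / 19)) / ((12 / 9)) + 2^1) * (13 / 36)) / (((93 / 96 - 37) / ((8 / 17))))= -220064 / 30165939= -0.01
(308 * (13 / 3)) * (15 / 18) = 10010 / 9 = 1112.22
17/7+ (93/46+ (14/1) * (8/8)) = 5941/322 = 18.45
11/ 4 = 2.75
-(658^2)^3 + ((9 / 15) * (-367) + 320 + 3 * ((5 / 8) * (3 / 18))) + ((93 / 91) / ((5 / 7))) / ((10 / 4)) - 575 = -422044947331580655239 / 5200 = -81162489871457818.32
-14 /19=-0.74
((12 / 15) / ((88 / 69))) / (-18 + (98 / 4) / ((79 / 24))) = -1817 / 30580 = -0.06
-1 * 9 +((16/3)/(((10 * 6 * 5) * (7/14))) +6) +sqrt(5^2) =458/225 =2.04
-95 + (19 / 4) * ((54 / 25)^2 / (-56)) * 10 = -346351 / 3500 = -98.96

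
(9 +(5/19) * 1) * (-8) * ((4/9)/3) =-5632/513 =-10.98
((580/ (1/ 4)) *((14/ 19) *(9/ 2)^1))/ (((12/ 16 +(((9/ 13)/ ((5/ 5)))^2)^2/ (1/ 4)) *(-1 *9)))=-265046080/ 517503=-512.16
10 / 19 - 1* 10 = -180 / 19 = -9.47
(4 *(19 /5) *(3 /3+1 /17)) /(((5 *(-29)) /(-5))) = 1368 /2465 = 0.55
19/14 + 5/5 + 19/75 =2741/1050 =2.61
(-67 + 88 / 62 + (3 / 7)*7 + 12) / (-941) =0.05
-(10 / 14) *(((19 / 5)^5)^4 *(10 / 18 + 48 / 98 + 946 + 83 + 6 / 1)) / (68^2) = -1073419282053682382169462542156 / 17016277313232421875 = -63081910472.80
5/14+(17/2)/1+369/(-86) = 2749/602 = 4.57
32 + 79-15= 96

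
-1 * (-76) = 76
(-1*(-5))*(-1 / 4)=-5 / 4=-1.25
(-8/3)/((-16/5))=0.83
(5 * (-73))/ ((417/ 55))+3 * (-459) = -594284/ 417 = -1425.14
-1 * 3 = -3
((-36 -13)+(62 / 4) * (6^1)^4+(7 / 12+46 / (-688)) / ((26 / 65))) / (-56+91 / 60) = -29545115 / 80324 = -367.82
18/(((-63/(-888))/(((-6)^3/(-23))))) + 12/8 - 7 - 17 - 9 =757089/322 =2351.21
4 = 4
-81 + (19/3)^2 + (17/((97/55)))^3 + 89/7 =49876229050/57498399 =867.44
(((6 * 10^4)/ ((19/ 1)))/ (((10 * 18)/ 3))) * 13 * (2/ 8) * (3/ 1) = 9750/ 19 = 513.16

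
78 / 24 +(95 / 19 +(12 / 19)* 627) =1617 / 4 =404.25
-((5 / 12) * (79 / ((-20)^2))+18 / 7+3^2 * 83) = -5037673 / 6720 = -749.65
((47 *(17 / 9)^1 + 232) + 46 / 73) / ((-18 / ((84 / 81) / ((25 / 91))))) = -53804842 / 798255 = -67.40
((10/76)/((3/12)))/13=10/247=0.04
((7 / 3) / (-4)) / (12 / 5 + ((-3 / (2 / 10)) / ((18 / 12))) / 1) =35 / 456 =0.08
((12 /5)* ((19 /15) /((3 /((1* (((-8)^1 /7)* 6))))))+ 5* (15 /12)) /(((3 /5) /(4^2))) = -652 /35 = -18.63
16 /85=0.19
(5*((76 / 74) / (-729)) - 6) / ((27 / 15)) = -810140 / 242757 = -3.34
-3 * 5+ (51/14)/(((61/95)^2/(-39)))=-18732135/52094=-359.58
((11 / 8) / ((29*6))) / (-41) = -11 / 57072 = -0.00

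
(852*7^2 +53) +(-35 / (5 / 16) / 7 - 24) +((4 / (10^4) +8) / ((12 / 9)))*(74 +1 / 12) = 1688220889 / 40000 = 42205.52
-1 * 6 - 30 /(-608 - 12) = -369 /62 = -5.95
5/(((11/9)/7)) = 315/11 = 28.64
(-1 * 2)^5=-32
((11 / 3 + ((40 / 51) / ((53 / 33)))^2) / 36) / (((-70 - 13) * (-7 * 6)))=9510611 / 305633334888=0.00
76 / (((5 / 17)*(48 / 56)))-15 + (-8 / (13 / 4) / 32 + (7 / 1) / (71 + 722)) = 3406711 / 11895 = 286.40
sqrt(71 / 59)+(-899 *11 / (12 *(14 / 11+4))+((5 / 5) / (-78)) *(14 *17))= -49715 / 312+sqrt(4189) / 59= -158.25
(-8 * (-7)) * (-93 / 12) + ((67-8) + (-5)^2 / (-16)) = -6025 / 16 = -376.56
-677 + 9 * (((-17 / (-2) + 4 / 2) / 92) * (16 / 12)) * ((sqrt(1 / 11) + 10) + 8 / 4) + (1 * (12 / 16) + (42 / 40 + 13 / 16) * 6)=-596749 / 920 + 63 * sqrt(11) / 506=-648.23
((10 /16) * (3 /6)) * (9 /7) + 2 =269 /112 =2.40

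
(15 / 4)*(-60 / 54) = -25 / 6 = -4.17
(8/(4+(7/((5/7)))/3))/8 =15/109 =0.14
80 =80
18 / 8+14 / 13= 173 / 52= 3.33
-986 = -986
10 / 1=10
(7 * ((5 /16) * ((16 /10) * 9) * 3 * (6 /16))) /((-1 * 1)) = -567 /16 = -35.44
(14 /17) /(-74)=-7 /629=-0.01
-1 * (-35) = 35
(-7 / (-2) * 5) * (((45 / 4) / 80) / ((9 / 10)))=175 / 64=2.73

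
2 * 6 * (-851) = -10212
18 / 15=6 / 5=1.20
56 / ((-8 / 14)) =-98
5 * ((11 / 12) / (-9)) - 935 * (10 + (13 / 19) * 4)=-24438205 / 2052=-11909.46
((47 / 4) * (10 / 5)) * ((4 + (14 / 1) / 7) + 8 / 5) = 893 / 5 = 178.60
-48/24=-2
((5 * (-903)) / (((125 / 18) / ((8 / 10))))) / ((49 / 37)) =-343656 / 875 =-392.75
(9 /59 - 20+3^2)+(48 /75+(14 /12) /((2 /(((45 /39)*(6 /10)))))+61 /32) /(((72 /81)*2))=-90204389 /9817600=-9.19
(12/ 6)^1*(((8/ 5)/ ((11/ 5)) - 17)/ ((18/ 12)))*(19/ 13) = -31.71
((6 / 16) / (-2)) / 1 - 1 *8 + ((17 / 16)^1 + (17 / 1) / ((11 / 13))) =1141 / 88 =12.97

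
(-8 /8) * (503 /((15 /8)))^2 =-16192576 /225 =-71967.00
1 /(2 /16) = 8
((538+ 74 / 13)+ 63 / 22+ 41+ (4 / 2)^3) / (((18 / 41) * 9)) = 6983489 / 46332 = 150.73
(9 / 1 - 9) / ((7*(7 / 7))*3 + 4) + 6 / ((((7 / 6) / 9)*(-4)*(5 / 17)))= -1377 / 35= -39.34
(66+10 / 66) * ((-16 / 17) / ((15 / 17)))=-34928 / 495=-70.56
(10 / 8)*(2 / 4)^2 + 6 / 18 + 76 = 3679 / 48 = 76.65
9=9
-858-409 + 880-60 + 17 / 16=-7135 / 16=-445.94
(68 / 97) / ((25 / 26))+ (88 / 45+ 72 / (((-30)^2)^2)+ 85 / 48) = 38896951 / 8730000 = 4.46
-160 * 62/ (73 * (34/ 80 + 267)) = -396800/ 780881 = -0.51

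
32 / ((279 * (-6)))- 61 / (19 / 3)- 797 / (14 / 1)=-14823341 / 222642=-66.58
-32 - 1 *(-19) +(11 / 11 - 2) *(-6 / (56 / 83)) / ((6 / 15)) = 517 / 56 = 9.23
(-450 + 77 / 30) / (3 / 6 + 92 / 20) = -13423 / 153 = -87.73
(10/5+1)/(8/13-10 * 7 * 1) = -39/902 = -0.04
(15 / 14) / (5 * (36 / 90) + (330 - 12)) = 0.00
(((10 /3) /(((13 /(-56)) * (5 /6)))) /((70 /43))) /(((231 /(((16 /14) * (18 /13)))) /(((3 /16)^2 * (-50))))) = 11610 /91091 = 0.13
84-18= 66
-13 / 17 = -0.76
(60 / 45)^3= 64 / 27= 2.37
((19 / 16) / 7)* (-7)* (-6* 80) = 570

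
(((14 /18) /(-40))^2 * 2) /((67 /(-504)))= -343 /60300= -0.01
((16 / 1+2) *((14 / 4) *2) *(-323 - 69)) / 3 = -16464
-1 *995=-995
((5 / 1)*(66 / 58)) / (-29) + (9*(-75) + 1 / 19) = -10788119 / 15979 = -675.14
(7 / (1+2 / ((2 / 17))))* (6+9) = 5.83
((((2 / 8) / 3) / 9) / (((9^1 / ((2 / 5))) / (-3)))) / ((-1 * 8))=1 / 6480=0.00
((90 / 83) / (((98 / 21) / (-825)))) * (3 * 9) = -3007125 / 581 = -5175.77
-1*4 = -4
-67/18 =-3.72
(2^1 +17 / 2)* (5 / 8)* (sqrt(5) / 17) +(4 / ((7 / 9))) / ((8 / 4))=105* sqrt(5) / 272 +18 / 7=3.43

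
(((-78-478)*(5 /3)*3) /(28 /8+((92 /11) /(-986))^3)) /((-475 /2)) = 354693799254608 /106057255114215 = 3.34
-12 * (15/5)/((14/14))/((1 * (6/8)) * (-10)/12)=288/5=57.60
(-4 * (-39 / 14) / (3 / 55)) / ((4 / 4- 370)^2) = 1430 / 953127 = 0.00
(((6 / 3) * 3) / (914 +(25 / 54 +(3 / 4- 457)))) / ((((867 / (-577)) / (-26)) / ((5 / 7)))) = 16202160 / 100112201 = 0.16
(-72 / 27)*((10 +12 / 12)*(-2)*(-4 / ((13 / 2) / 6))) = -2816 / 13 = -216.62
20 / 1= 20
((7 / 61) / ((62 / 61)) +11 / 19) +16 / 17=32703 / 20026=1.63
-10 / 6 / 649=-5 / 1947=-0.00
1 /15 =0.07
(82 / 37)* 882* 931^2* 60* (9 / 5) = 6770263236912 / 37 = 182980087484.11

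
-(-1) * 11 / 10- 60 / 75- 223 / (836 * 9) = 10171 / 37620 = 0.27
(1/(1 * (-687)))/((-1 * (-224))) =-1/153888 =-0.00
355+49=404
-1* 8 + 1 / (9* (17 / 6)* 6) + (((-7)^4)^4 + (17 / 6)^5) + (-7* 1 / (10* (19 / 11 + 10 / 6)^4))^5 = 78794170619852338757752633668425717374548933801071250354269 / 2370966666764964163692654104219453541580800000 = 33232930569775.60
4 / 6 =2 / 3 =0.67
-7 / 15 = -0.47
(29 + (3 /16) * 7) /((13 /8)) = 18.65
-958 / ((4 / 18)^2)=-38799 / 2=-19399.50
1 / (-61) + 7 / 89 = 338 / 5429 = 0.06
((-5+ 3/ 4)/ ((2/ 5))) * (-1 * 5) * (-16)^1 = -850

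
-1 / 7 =-0.14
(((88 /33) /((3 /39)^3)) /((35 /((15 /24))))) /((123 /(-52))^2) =5940688 /317709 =18.70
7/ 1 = 7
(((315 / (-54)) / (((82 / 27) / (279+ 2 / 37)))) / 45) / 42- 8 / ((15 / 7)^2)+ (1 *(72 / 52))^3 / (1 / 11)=163020334861 / 5999128200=27.17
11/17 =0.65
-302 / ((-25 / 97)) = 29294 / 25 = 1171.76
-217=-217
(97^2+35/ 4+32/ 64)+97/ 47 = 1771019/ 188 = 9420.31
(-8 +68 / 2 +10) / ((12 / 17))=51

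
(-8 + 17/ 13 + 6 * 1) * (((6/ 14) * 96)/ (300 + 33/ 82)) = -23616/ 249067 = -0.09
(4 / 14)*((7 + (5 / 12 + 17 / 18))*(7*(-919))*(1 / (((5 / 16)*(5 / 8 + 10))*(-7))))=2529088 / 3825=661.20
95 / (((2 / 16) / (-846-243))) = -827640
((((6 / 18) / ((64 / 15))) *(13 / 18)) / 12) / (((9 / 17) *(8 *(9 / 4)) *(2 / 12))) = 1105 / 373248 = 0.00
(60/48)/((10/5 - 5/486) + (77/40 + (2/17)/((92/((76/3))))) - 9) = -4750650/19203619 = -0.25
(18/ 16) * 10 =45/ 4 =11.25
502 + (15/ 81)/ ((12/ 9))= 18077/ 36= 502.14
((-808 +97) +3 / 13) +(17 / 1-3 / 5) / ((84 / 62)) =-953677 / 1365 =-698.66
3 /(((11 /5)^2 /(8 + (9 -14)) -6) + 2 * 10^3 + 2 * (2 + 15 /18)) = 0.00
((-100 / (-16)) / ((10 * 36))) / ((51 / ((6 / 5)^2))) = 1 / 2040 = 0.00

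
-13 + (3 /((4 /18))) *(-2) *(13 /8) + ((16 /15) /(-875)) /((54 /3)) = -56.88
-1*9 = -9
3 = 3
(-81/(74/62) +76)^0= 1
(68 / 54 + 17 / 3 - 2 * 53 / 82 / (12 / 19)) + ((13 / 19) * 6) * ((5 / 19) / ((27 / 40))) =10357805 / 1598508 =6.48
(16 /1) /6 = 8 /3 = 2.67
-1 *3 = -3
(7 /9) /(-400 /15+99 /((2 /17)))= 14 /14667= 0.00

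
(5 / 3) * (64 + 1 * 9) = 121.67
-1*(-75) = 75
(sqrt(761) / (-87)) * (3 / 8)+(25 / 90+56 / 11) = 1063 / 198- sqrt(761) / 232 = 5.25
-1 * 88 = -88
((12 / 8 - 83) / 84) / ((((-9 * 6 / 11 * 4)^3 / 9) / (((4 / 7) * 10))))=1084765 / 164602368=0.01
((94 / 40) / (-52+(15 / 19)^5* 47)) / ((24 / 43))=-5004196079 / 44671931040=-0.11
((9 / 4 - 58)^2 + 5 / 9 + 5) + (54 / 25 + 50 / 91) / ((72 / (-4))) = 1019971963 / 327600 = 3113.47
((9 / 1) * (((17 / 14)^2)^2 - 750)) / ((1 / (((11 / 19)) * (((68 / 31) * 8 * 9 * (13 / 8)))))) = -5656953528369 / 5656756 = -1000034.92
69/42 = 23/14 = 1.64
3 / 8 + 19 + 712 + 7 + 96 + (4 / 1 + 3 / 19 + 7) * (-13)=689.32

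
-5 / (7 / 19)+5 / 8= -725 / 56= -12.95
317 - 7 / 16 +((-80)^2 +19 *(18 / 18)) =107769 / 16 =6735.56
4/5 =0.80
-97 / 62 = -1.56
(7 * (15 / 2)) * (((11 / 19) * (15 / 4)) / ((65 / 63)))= 110.47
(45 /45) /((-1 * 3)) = -1 /3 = -0.33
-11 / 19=-0.58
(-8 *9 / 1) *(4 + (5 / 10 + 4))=-612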